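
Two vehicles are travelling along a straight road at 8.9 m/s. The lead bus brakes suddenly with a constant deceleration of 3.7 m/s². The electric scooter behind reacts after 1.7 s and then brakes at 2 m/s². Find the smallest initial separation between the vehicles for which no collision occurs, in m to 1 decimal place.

Leader travels v²/(2a_L) = 79.210 / 7.400 = 10.704 m before stopping.
Follower covers v·t_r = 8.9000 × 1.7 = 15.130 m while reacting, then v²/(2a_F) = 79.210 / 4.000 = 19.802 m while braking, for a total of 15.130 + 19.802 = 34.932 m.
Since a_F ≤ a_L and the follower starts braking later, the follower is never slower than the leader, so the closest approach is when both have stopped.
Minimum gap = 34.932 − 10.704 = 24.228 m.

Minimum gap ≈ 24.2 m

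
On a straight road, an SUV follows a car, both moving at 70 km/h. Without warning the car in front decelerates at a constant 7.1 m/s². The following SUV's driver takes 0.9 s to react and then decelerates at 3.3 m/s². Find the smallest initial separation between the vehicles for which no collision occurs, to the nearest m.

Minimum gap ≈ 48 m

70 km/h ÷ 3.6 = 19.4444 m/s.
Leader travels v²/(2a_L) = 378.085 / 14.200 = 26.626 m before stopping.
Follower covers v·t_r = 19.4444 × 0.9 = 17.500 m while reacting, then v²/(2a_F) = 378.085 / 6.600 = 57.286 m while braking, for a total of 17.500 + 57.286 = 74.786 m.
Since a_F ≤ a_L and the follower starts braking later, the follower is never slower than the leader, so the closest approach is when both have stopped.
Minimum gap = 74.786 − 26.626 = 48.160 m.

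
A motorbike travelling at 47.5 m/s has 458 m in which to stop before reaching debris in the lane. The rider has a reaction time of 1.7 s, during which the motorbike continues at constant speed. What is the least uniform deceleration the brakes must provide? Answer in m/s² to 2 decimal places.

Distance covered during reaction = 47.5000 × 1.7 = 80.750 m.
Distance available for braking: 458 − 80.750 = 377.250 m.
v² = 2a·d ⇒ a = v²/(2d) = 47.5000² / (2 × 377.250) = 2256.250 / 754.500 = 2.9904 m/s².

Required deceleration ≈ 2.99 m/s²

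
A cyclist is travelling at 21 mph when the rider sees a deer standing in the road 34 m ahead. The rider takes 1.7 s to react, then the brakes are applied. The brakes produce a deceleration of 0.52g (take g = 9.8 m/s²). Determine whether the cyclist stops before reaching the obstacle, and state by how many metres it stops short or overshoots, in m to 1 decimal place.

21 mph × 0.44704 = 9.3878 m/s.
a = 0.52 × 9.8 = 5.096 m/s².
Reaction distance = 9.3878 × 1.7 = 15.959 m.
Braking distance = v²/(2a) = 88.131 / 10.192 = 8.647 m.
Total stopping distance = 15.959 + 8.647 = 24.606 m, vs 34 m available — it stops with 34 − 24.606 = 9.394 m to spare.

Yes — it stops 9.4 m short of the obstacle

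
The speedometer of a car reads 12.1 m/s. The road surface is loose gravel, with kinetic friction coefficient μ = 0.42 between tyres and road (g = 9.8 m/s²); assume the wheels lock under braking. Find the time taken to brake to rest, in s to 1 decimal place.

Braking time ≈ 2.9 s

a = μg = 0.42 × 9.8 = 4.116 m/s².
Braking time = v/a = 12.1000 / 4.116 = 2.940 s.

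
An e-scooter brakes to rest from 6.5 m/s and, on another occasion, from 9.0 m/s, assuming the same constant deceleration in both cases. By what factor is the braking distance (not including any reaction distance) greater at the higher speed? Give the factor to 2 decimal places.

Factor ≈ 1.92

Braking distance d = v²/(2a), so with a fixed, d ∝ v².
Factor = (9.0/6.5)² = 1.3846² = 1.9171.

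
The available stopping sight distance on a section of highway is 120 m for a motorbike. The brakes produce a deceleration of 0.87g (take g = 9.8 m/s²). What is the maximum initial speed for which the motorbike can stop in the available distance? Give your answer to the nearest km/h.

a = 0.87 × 9.8 = 8.526 m/s².
v²/(2a) = d ⇒ v = √(2 × 8.526 × 120) = √2046.24 = 45.2354 m/s.
45.2354 m/s × 3.6 = 162.847 km/h.

Maximum speed ≈ 163 km/h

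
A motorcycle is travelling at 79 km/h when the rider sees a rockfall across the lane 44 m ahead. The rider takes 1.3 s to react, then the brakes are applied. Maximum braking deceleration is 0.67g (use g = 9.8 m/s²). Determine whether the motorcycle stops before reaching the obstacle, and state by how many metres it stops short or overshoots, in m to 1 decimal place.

No — it overshoots by 21.2 m

79 km/h ÷ 3.6 = 21.9444 m/s.
a = 0.67 × 9.8 = 6.566 m/s².
Reaction distance = 21.9444 × 1.3 = 28.528 m.
Braking distance = v²/(2a) = 481.557 / 13.132 = 36.670 m.
Total stopping distance = 28.528 + 36.670 = 65.198 m, vs 44 m available — it cannot stop in time and overshoots by 65.198 − 44 = 21.198 m.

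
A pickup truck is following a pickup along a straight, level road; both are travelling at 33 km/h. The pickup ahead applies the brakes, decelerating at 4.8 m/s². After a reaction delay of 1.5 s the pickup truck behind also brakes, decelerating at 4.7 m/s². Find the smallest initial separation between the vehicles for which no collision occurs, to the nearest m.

33 km/h ÷ 3.6 = 9.1667 m/s.
Leader travels v²/(2a_L) = 84.028 / 9.600 = 8.753 m before stopping.
Follower covers v·t_r = 9.1667 × 1.5 = 13.750 m while reacting, then v²/(2a_F) = 84.028 / 9.400 = 8.939 m while braking, for a total of 13.750 + 8.939 = 22.689 m.
Since a_F ≤ a_L and the follower starts braking later, the follower is never slower than the leader, so the closest approach is when both have stopped.
Minimum gap = 22.689 − 8.753 = 13.936 m.

Minimum gap ≈ 14 m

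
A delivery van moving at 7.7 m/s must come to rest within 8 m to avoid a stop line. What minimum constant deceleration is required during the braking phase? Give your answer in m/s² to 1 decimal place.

v² = 2a·d ⇒ a = v²/(2d) = 7.7000² / (2 × 8.000) = 59.290 / 16.000 = 3.7056 m/s².

Required deceleration ≈ 3.7 m/s²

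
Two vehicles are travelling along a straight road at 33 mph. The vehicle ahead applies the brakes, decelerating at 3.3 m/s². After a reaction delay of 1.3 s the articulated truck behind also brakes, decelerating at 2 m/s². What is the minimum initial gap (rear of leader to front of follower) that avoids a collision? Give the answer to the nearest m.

Minimum gap ≈ 41 m

33 mph × 0.44704 = 14.7523 m/s.
Leader travels v²/(2a_L) = 217.630 / 6.600 = 32.974 m before stopping.
Follower covers v·t_r = 14.7523 × 1.3 = 19.178 m while reacting, then v²/(2a_F) = 217.630 / 4.000 = 54.407 m while braking, for a total of 19.178 + 54.407 = 73.585 m.
Since a_F ≤ a_L and the follower starts braking later, the follower is never slower than the leader, so the closest approach is when both have stopped.
Minimum gap = 73.585 − 32.974 = 40.611 m.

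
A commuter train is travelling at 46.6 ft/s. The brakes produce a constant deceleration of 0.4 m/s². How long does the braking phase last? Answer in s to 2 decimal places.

Braking time ≈ 35.51 s

46.6 ft/s × 0.3048 = 14.2037 m/s.
Braking time = v/a = 14.2037 / 0.400 = 35.509 s.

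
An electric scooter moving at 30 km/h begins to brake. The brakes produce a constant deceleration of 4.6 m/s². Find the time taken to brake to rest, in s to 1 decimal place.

Braking time ≈ 1.8 s

30 km/h ÷ 3.6 = 8.3333 m/s.
Braking time = v/a = 8.3333 / 4.600 = 1.812 s.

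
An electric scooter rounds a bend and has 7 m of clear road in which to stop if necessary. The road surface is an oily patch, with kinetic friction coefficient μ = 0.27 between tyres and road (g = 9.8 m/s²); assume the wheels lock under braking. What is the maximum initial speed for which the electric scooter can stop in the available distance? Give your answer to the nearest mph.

Maximum speed ≈ 14 mph

a = μg = 0.27 × 9.8 = 2.646 m/s².
v²/(2a) = d ⇒ v = √(2 × 2.646 × 7) = √37.04 = 6.0860 m/s.
6.0860 m/s ÷ 0.44704 = 13.614 mph.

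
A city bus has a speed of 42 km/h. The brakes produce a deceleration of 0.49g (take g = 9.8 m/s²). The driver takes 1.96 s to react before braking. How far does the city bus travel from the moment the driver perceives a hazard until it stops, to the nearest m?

Total stopping distance ≈ 37 m

42 km/h ÷ 3.6 = 11.6667 m/s.
a = 0.49 × 9.8 = 4.802 m/s².
Reaction distance = v·t_r = 11.6667 × 1.96 = 22.867 m.
Braking distance = v²/(2a) = 11.6667² / (2 × 4.802) = 136.112 / 9.604 = 14.172 m.
Total = 22.867 + 14.172 = 37.039 m.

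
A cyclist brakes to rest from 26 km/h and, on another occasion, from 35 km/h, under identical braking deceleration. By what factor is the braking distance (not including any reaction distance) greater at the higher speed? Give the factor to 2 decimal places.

Braking distance d = v²/(2a), so with a fixed, d ∝ v².
Factor = (35/26)² = 1.3462² = 1.8123.

Factor ≈ 1.81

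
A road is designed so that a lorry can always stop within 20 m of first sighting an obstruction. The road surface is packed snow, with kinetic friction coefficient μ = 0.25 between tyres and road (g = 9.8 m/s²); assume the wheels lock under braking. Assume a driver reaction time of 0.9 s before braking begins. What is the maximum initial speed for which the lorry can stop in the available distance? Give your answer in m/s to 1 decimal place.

a = μg = 0.25 × 9.8 = 2.450 m/s².
Stopping distance: v·t_r + v²/(2a) = 20 with t_r = 0.9 s and a = 2.450 m/s².
So v² + 4.410 v − 98.00 = 0.
Positive root: v = −a·t_r + √((a·t_r)² + 2a·d) = −2.205 + √(4.862 + 98.00) = 7.9371 m/s.

Maximum speed ≈ 7.9 m/s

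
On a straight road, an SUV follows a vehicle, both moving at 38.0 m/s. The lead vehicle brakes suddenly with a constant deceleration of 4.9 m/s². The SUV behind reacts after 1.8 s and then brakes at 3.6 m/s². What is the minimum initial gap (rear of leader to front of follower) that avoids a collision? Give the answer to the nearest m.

Minimum gap ≈ 122 m

Leader travels v²/(2a_L) = 1444.000 / 9.800 = 147.347 m before stopping.
Follower covers v·t_r = 38.0000 × 1.8 = 68.400 m while reacting, then v²/(2a_F) = 1444.000 / 7.200 = 200.556 m while braking, for a total of 68.400 + 200.556 = 268.956 m.
Since a_F ≤ a_L and the follower starts braking later, the follower is never slower than the leader, so the closest approach is when both have stopped.
Minimum gap = 268.956 − 147.347 = 121.609 m.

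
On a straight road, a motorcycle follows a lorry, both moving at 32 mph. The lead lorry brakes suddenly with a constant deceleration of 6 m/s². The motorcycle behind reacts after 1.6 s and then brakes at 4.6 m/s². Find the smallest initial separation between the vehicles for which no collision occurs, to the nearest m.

Minimum gap ≈ 28 m

32 mph × 0.44704 = 14.3053 m/s.
Leader travels v²/(2a_L) = 204.642 / 12.000 = 17.053 m before stopping.
Follower covers v·t_r = 14.3053 × 1.6 = 22.888 m while reacting, then v²/(2a_F) = 204.642 / 9.200 = 22.244 m while braking, for a total of 22.888 + 22.244 = 45.132 m.
Since a_F ≤ a_L and the follower starts braking later, the follower is never slower than the leader, so the closest approach is when both have stopped.
Minimum gap = 45.132 − 17.053 = 28.079 m.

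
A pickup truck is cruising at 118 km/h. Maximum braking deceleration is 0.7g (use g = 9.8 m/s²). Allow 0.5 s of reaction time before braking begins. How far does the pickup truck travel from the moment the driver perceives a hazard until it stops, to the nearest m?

118 km/h ÷ 3.6 = 32.7778 m/s.
a = 0.7 × 9.8 = 6.860 m/s².
Reaction distance = v·t_r = 32.7778 × 0.5 = 16.389 m.
Braking distance = v²/(2a) = 32.7778² / (2 × 6.860) = 1074.384 / 13.720 = 78.308 m.
Total = 16.389 + 78.308 = 94.697 m.

Total stopping distance ≈ 95 m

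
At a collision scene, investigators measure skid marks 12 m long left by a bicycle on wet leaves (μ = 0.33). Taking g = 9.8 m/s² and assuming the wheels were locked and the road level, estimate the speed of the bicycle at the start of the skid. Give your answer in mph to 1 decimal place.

Deceleration a = μg = 0.33 × 9.8 = 3.234 m/s².
v = √(2a·d) = √(2 × 3.234 × 12) = √77.616 = 8.8100 m/s.
= 8.8100 ÷ 0.44704 = 19.707 mph.

Initial speed ≈ 19.7 mph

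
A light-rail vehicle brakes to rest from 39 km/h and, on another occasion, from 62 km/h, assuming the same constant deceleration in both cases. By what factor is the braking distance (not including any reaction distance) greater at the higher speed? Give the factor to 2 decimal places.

Factor ≈ 2.53

Braking distance d = v²/(2a), so with a fixed, d ∝ v².
Factor = (62/39)² = 1.5897² = 2.5271.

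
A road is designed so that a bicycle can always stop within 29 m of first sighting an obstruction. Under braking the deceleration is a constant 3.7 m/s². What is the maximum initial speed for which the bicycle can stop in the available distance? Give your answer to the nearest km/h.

Maximum speed ≈ 53 km/h

v²/(2a) = d ⇒ v = √(2 × 3.700 × 29) = √214.60 = 14.6492 m/s.
14.6492 m/s × 3.6 = 52.737 km/h.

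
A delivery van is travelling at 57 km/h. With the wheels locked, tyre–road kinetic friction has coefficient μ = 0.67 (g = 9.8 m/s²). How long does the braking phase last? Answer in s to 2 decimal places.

Braking time ≈ 2.41 s

57 km/h ÷ 3.6 = 15.8333 m/s.
a = μg = 0.67 × 9.8 = 6.566 m/s².
Braking time = v/a = 15.8333 / 6.566 = 2.411 s.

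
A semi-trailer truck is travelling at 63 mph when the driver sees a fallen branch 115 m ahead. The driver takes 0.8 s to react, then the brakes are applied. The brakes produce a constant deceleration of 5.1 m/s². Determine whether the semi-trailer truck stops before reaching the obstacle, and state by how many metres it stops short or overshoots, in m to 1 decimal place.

Yes — it stops 14.7 m short of the obstacle

63 mph × 0.44704 = 28.1635 m/s.
Reaction distance = 28.1635 × 0.8 = 22.531 m.
Braking distance = v²/(2a) = 793.183 / 10.200 = 77.763 m.
Total stopping distance = 22.531 + 77.763 = 100.294 m, vs 115 m available — it stops with 115 − 100.294 = 14.706 m to spare.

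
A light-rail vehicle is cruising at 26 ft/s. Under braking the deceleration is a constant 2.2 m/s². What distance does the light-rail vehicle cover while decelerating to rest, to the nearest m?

26 ft/s × 0.3048 = 7.9248 m/s.
Braking distance = v²/(2a) = 7.9248² / (2 × 2.200) = 62.802 / 4.400 = 14.273 m.

Braking distance ≈ 14 m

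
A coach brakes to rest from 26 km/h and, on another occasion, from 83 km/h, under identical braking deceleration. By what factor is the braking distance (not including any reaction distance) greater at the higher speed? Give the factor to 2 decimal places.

Factor ≈ 10.19

Braking distance d = v²/(2a), so with a fixed, d ∝ v².
Factor = (83/26)² = 3.1923² = 10.1908.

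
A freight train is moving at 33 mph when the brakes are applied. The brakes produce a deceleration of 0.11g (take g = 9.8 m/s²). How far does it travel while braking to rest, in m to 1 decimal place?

33 mph × 0.44704 = 14.7523 m/s.
a = 0.11 × 9.8 = 1.078 m/s².
Braking distance = v²/(2a) = 14.7523² / (2 × 1.078) = 217.630 / 2.156 = 100.942 m.

Braking distance ≈ 100.9 m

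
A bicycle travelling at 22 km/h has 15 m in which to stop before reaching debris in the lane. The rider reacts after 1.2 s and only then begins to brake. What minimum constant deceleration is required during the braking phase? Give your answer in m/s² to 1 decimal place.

Required deceleration ≈ 2.4 m/s²

22 km/h ÷ 3.6 = 6.1111 m/s.
Distance covered during reaction = 6.1111 × 1.2 = 7.333 m.
Distance available for braking: 15 − 7.333 = 7.667 m.
v² = 2a·d ⇒ a = v²/(2d) = 6.1111² / (2 × 7.667) = 37.346 / 15.334 = 2.4355 m/s².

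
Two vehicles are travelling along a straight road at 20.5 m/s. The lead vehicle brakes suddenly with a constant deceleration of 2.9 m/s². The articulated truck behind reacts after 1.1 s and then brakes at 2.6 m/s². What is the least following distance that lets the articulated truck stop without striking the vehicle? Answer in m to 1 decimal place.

Minimum gap ≈ 30.9 m

Leader travels v²/(2a_L) = 420.250 / 5.800 = 72.457 m before stopping.
Follower covers v·t_r = 20.5000 × 1.1 = 22.550 m while reacting, then v²/(2a_F) = 420.250 / 5.200 = 80.817 m while braking, for a total of 22.550 + 80.817 = 103.367 m.
Since a_F ≤ a_L and the follower starts braking later, the follower is never slower than the leader, so the closest approach is when both have stopped.
Minimum gap = 103.367 − 72.457 = 30.910 m.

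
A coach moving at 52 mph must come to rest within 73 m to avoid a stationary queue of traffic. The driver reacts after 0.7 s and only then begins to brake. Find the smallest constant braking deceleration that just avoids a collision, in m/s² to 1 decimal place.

52 mph × 0.44704 = 23.2461 m/s.
Distance covered during reaction = 23.2461 × 0.7 = 16.272 m.
Distance available for braking: 73 − 16.272 = 56.728 m.
v² = 2a·d ⇒ a = v²/(2d) = 23.2461² / (2 × 56.728) = 540.381 / 113.456 = 4.7629 m/s².

Required deceleration ≈ 4.8 m/s²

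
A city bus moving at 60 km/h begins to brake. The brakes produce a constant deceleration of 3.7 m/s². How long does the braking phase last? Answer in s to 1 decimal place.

Braking time ≈ 4.5 s

60 km/h ÷ 3.6 = 16.6667 m/s.
Braking time = v/a = 16.6667 / 3.700 = 4.505 s.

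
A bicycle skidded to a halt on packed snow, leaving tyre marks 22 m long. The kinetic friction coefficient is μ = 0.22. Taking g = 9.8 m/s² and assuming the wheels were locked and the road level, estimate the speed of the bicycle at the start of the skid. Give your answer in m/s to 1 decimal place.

Deceleration a = μg = 0.22 × 9.8 = 2.156 m/s².
v = √(2a·d) = √(2 × 2.156 × 22) = √94.864 = 9.7398 m/s.

Initial speed ≈ 9.7 m/s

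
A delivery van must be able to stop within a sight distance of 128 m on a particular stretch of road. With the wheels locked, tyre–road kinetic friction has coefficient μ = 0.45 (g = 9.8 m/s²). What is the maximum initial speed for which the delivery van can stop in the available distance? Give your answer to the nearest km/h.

Maximum speed ≈ 121 km/h

a = μg = 0.45 × 9.8 = 4.410 m/s².
v²/(2a) = d ⇒ v = √(2 × 4.410 × 128) = √1128.96 = 33.6000 m/s.
33.6000 m/s × 3.6 = 120.960 km/h.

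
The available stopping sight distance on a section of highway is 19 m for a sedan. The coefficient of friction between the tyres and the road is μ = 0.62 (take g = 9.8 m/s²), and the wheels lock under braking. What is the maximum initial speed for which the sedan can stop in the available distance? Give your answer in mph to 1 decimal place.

a = μg = 0.62 × 9.8 = 6.076 m/s².
v²/(2a) = d ⇒ v = √(2 × 6.076 × 19) = √230.89 = 15.1951 m/s.
15.1951 m/s ÷ 0.44704 = 33.990 mph.

Maximum speed ≈ 34.0 mph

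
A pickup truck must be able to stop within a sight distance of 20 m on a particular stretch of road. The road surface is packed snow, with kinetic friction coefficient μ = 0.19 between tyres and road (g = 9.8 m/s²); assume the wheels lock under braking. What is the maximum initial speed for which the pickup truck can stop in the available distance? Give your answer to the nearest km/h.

Maximum speed ≈ 31 km/h

a = μg = 0.19 × 9.8 = 1.862 m/s².
v²/(2a) = d ⇒ v = √(2 × 1.862 × 20) = √74.48 = 8.6302 m/s.
8.6302 m/s × 3.6 = 31.069 km/h.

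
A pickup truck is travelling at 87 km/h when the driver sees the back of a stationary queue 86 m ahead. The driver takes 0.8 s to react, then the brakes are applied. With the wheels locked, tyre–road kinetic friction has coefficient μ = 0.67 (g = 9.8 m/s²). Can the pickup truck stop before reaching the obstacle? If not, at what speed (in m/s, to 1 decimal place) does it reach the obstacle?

Yes — it stops about 22.2 m short of the obstacle, so it never reaches it

87 km/h ÷ 3.6 = 24.1667 m/s.
a = μg = 0.67 × 9.8 = 6.566 m/s².
Reaction distance = 24.1667 × 0.8 = 19.333 m.
Braking distance = v²/(2a) = 584.029 / 13.132 = 44.474 m.
Total stopping distance = 19.333 + 44.474 = 63.807 m, vs 86 m available — it stops with 86 − 63.807 = 22.193 m to spare.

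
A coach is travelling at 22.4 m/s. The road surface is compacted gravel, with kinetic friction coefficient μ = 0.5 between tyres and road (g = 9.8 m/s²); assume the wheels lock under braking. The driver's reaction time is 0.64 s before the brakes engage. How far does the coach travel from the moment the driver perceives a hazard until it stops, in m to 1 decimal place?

Total stopping distance ≈ 65.5 m

a = μg = 0.5 × 9.8 = 4.900 m/s².
Reaction distance = v·t_r = 22.4000 × 0.64 = 14.336 m.
Braking distance = v²/(2a) = 22.4000² / (2 × 4.900) = 501.760 / 9.800 = 51.200 m.
Total = 14.336 + 51.200 = 65.536 m.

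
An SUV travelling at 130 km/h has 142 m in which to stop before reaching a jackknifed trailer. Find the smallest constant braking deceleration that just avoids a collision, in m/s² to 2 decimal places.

130 km/h ÷ 3.6 = 36.1111 m/s.
v² = 2a·d ⇒ a = v²/(2d) = 36.1111² / (2 × 142.000) = 1304.012 / 284.000 = 4.5916 m/s².

Required deceleration ≈ 4.59 m/s²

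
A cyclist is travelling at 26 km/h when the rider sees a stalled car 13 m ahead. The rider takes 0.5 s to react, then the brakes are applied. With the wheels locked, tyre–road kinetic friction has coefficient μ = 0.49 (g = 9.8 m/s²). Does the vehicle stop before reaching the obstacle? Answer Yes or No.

Yes

26 km/h ÷ 3.6 = 7.2222 m/s.
a = μg = 0.49 × 9.8 = 4.802 m/s².
Reaction distance = 7.2222 × 0.5 = 3.611 m.
Braking distance = v²/(2a) = 52.160 / 9.604 = 5.431 m.
Total stopping distance = 3.611 + 5.431 = 9.042 m, vs 13 m available — it stops with 13 − 9.042 = 3.958 m to spare.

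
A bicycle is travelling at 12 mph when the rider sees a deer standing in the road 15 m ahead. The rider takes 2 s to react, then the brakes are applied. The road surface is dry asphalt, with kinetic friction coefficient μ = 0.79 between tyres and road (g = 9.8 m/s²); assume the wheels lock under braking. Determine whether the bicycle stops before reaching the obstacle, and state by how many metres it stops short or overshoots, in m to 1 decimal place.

12 mph × 0.44704 = 5.3645 m/s.
a = μg = 0.79 × 9.8 = 7.742 m/s².
Reaction distance = 5.3645 × 2 = 10.729 m.
Braking distance = v²/(2a) = 28.778 / 15.484 = 1.859 m.
Total stopping distance = 10.729 + 1.859 = 12.588 m, vs 15 m available — it stops with 15 − 12.588 = 2.412 m to spare.

Yes — it stops 2.4 m short of the obstacle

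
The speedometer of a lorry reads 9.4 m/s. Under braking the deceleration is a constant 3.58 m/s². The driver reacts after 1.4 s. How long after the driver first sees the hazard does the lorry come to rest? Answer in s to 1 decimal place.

Total time ≈ 4.0 s

Braking time = v/a = 9.4000 / 3.580 = 2.626 s.
Total = 1.4 + 2.626 = 4.026 s.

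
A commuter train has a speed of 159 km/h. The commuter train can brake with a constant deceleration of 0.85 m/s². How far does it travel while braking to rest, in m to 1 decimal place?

159 km/h ÷ 3.6 = 44.1667 m/s.
Braking distance = v²/(2a) = 44.1667² / (2 × 0.850) = 1950.697 / 1.700 = 1147.469 m.

Braking distance ≈ 1147.5 m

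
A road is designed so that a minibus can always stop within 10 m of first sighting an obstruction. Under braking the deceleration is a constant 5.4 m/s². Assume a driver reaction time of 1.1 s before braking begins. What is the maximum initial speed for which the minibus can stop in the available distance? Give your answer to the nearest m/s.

Stopping distance: v·t_r + v²/(2a) = 10 with t_r = 1.1 s and a = 5.400 m/s².
So v² + 11.880 v − 108.00 = 0.
Positive root: v = −a·t_r + √((a·t_r)² + 2a·d) = −5.940 + √(35.284 + 108.00) = 6.0301 m/s.

Maximum speed ≈ 6 m/s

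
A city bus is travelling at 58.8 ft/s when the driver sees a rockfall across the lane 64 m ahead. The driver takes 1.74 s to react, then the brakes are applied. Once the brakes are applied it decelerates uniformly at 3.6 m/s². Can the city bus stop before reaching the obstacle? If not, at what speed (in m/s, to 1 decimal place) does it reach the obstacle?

No — it strikes the obstacle at 9.2 m/s

58.8 ft/s × 0.3048 = 17.9222 m/s.
Reaction distance = 17.9222 × 1.74 = 31.185 m.
Braking distance needed to stop: v²/(2a) = 321.205 / 7.200 = 44.612 m, so total needed = 31.185 + 44.612 = 75.797 m > 64 m — it cannot stop.
Distance remaining when braking begins: 64 − 31.185 = 32.815 m.
v² = v₀² − 2a·d = 321.205 − 2 × 3.600 × 32.815 = 84.937 m²/s².
v = √84.937 = 9.216 m/s.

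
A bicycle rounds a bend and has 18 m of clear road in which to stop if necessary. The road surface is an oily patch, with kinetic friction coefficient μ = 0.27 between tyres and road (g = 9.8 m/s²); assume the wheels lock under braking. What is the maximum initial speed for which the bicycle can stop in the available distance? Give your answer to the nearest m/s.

Maximum speed ≈ 10 m/s

a = μg = 0.27 × 9.8 = 2.646 m/s².
v²/(2a) = d ⇒ v = √(2 × 2.646 × 18) = √95.26 = 9.7601 m/s.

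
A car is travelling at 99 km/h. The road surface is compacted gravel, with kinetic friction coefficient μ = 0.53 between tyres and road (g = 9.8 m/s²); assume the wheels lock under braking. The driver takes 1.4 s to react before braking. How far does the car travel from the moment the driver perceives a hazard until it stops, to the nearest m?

99 km/h ÷ 3.6 = 27.5000 m/s.
a = μg = 0.53 × 9.8 = 5.194 m/s².
Reaction distance = v·t_r = 27.5000 × 1.4 = 38.500 m.
Braking distance = v²/(2a) = 27.5000² / (2 × 5.194) = 756.250 / 10.388 = 72.800 m.
Total = 38.500 + 72.800 = 111.300 m.

Total stopping distance ≈ 111 m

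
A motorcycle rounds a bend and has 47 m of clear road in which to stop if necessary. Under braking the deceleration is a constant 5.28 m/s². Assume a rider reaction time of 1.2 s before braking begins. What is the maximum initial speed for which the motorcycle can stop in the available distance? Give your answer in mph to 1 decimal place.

Maximum speed ≈ 37.6 mph

Stopping distance: v·t_r + v²/(2a) = 47 with t_r = 1.2 s and a = 5.280 m/s².
So v² + 12.672 v − 496.32 = 0.
Positive root: v = −a·t_r + √((a·t_r)² + 2a·d) = −6.336 + √(40.145 + 496.32) = 16.8257 m/s.
16.8257 m/s ÷ 0.44704 = 37.638 mph.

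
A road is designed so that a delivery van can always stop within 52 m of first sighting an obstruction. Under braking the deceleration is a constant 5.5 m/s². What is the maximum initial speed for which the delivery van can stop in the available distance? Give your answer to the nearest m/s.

Maximum speed ≈ 24 m/s

v²/(2a) = d ⇒ v = √(2 × 5.500 × 52) = √572.00 = 23.9165 m/s.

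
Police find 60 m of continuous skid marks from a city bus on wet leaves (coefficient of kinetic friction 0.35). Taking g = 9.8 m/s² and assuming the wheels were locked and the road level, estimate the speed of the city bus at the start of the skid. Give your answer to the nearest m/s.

Initial speed ≈ 20 m/s

Deceleration a = μg = 0.35 × 9.8 = 3.430 m/s².
v = √(2a·d) = √(2 × 3.430 × 60) = √411.600 = 20.2879 m/s.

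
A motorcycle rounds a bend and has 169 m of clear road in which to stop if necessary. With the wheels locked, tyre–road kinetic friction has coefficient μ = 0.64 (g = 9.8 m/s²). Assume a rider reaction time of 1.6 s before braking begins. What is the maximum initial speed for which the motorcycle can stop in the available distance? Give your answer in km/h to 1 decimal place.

Maximum speed ≈ 133.5 km/h

a = μg = 0.64 × 9.8 = 6.272 m/s².
Stopping distance: v·t_r + v²/(2a) = 169 with t_r = 1.6 s and a = 6.272 m/s².
So v² + 20.070 v − 2119.94 = 0.
Positive root: v = −a·t_r + √((a·t_r)² + 2a·d) = −10.035 + √(100.701 + 2119.94) = 37.0887 m/s.
37.0887 m/s × 3.6 = 133.519 km/h.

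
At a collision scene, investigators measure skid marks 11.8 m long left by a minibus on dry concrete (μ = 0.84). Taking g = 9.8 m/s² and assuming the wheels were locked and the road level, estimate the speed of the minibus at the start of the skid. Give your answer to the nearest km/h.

Initial speed ≈ 50 km/h

Deceleration a = μg = 0.84 × 9.8 = 8.232 m/s².
v = √(2a·d) = √(2 × 8.232 × 11.8) = √194.275 = 13.9383 m/s.
= 13.9383 × 3.6 = 50.178 km/h.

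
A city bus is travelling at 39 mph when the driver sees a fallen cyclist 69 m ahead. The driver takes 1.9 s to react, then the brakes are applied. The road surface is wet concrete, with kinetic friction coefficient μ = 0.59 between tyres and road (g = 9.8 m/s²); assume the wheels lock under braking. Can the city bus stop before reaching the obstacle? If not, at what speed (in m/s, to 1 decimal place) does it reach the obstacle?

39 mph × 0.44704 = 17.4346 m/s.
a = μg = 0.59 × 9.8 = 5.782 m/s².
Reaction distance = 17.4346 × 1.9 = 33.126 m.
Braking distance = v²/(2a) = 303.965 / 11.564 = 26.285 m.
Total stopping distance = 33.126 + 26.285 = 59.411 m, vs 69 m available — it stops with 69 − 59.411 = 9.589 m to spare.

Yes — it stops about 9.6 m short of the obstacle, so it never reaches it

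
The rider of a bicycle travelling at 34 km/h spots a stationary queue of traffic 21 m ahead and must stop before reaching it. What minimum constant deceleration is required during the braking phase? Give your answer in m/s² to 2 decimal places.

Required deceleration ≈ 2.12 m/s²

34 km/h ÷ 3.6 = 9.4444 m/s.
v² = 2a·d ⇒ a = v²/(2d) = 9.4444² / (2 × 21.000) = 89.197 / 42.000 = 2.1237 m/s².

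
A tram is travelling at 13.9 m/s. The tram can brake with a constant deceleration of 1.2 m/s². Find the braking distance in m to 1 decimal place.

Braking distance = v²/(2a) = 13.9000² / (2 × 1.200) = 193.210 / 2.400 = 80.504 m.

Braking distance ≈ 80.5 m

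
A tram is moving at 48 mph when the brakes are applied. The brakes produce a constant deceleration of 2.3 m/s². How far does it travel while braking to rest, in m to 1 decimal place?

Braking distance ≈ 100.1 m

48 mph × 0.44704 = 21.4579 m/s.
Braking distance = v²/(2a) = 21.4579² / (2 × 2.300) = 460.441 / 4.600 = 100.096 m.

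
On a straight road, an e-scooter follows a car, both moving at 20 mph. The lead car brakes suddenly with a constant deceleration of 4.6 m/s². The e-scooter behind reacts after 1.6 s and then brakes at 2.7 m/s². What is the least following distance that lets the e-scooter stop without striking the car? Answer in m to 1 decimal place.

20 mph × 0.44704 = 8.9408 m/s.
Leader travels v²/(2a_L) = 79.938 / 9.200 = 8.689 m before stopping.
Follower covers v·t_r = 8.9408 × 1.6 = 14.305 m while reacting, then v²/(2a_F) = 79.938 / 5.400 = 14.803 m while braking, for a total of 14.305 + 14.803 = 29.108 m.
Since a_F ≤ a_L and the follower starts braking later, the follower is never slower than the leader, so the closest approach is when both have stopped.
Minimum gap = 29.108 − 8.689 = 20.419 m.

Minimum gap ≈ 20.4 m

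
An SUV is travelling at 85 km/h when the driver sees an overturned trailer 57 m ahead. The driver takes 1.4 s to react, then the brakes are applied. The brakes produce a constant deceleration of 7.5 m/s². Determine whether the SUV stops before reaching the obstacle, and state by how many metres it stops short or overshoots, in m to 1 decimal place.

85 km/h ÷ 3.6 = 23.6111 m/s.
Reaction distance = 23.6111 × 1.4 = 33.056 m.
Braking distance = v²/(2a) = 557.484 / 15.000 = 37.166 m.
Total stopping distance = 33.056 + 37.166 = 70.222 m, vs 57 m available — it cannot stop in time and overshoots by 70.222 − 57 = 13.222 m.

No — it overshoots by 13.2 m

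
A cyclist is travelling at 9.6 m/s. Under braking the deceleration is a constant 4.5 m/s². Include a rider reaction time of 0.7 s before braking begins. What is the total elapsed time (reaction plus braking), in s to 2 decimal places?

Total time ≈ 2.83 s

Braking time = v/a = 9.6000 / 4.500 = 2.133 s.
Total = 0.7 + 2.133 = 2.833 s.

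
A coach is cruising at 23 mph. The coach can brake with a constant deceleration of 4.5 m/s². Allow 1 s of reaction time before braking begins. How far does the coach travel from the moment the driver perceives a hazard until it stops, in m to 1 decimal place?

23 mph × 0.44704 = 10.2819 m/s.
Reaction distance = v·t_r = 10.2819 × 1 = 10.282 m.
Braking distance = v²/(2a) = 10.2819² / (2 × 4.500) = 105.717 / 9.000 = 11.746 m.
Total = 10.282 + 11.746 = 22.028 m.

Total stopping distance ≈ 22.0 m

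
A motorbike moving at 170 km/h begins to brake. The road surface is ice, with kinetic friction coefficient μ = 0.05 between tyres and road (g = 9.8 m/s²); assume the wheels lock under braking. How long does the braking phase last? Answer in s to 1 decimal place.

170 km/h ÷ 3.6 = 47.2222 m/s.
a = μg = 0.05 × 9.8 = 0.490 m/s².
Braking time = v/a = 47.2222 / 0.490 = 96.372 s.

Braking time ≈ 96.4 s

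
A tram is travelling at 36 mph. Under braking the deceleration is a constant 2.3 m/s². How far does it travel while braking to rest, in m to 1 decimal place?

Braking distance ≈ 56.3 m

36 mph × 0.44704 = 16.0934 m/s.
Braking distance = v²/(2a) = 16.0934² / (2 × 2.300) = 258.998 / 4.600 = 56.304 m.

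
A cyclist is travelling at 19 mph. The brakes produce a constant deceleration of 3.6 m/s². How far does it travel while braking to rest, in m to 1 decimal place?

19 mph × 0.44704 = 8.4938 m/s.
Braking distance = v²/(2a) = 8.4938² / (2 × 3.600) = 72.145 / 7.200 = 10.020 m.

Braking distance ≈ 10.0 m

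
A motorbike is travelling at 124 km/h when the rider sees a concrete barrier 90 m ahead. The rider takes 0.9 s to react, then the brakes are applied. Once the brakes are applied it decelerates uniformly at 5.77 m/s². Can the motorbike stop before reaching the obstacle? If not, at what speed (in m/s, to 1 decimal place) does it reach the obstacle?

No — it strikes the obstacle at 22.5 m/s

124 km/h ÷ 3.6 = 34.4444 m/s.
Reaction distance = 34.4444 × 0.9 = 31.000 m.
Braking distance needed to stop: v²/(2a) = 1186.417 / 11.540 = 102.809 m, so total needed = 31.000 + 102.809 = 133.809 m > 90 m — it cannot stop.
Distance remaining when braking begins: 90 − 31.000 = 59.000 m.
v² = v₀² − 2a·d = 1186.417 − 2 × 5.770 × 59.000 = 505.557 m²/s².
v = √505.557 = 22.485 m/s.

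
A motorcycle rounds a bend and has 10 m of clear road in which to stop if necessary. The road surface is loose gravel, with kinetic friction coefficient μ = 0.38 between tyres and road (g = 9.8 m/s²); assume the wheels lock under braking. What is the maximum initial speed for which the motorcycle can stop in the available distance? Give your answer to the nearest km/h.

Maximum speed ≈ 31 km/h

a = μg = 0.38 × 9.8 = 3.724 m/s².
v²/(2a) = d ⇒ v = √(2 × 3.724 × 10) = √74.48 = 8.6302 m/s.
8.6302 m/s × 3.6 = 31.069 km/h.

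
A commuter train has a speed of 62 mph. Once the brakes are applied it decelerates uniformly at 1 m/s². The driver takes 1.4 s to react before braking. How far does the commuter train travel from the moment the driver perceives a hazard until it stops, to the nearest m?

62 mph × 0.44704 = 27.7165 m/s.
Reaction distance = v·t_r = 27.7165 × 1.4 = 38.803 m.
Braking distance = v²/(2a) = 27.7165² / (2 × 1.000) = 768.204 / 2.000 = 384.102 m.
Total = 38.803 + 384.102 = 422.905 m.

Total stopping distance ≈ 423 m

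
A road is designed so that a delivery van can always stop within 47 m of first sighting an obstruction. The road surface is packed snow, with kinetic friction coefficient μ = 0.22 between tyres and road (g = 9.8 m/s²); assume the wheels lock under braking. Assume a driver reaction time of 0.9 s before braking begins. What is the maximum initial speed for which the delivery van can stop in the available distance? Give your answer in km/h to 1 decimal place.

a = μg = 0.22 × 9.8 = 2.156 m/s².
Stopping distance: v·t_r + v²/(2a) = 47 with t_r = 0.9 s and a = 2.156 m/s².
So v² + 3.881 v − 202.66 = 0.
Positive root: v = −a·t_r + √((a·t_r)² + 2a·d) = −1.940 + √(3.764 + 202.66) = 12.4275 m/s.
12.4275 m/s × 3.6 = 44.739 km/h.

Maximum speed ≈ 44.7 km/h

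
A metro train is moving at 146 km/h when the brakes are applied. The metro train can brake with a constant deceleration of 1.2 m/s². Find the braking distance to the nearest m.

146 km/h ÷ 3.6 = 40.5556 m/s.
Braking distance = v²/(2a) = 40.5556² / (2 × 1.200) = 1644.757 / 2.400 = 685.315 m.

Braking distance ≈ 685 m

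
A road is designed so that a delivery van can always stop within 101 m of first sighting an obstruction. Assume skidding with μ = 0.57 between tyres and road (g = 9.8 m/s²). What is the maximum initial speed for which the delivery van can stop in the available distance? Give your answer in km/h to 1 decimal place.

a = μg = 0.57 × 9.8 = 5.586 m/s².
v²/(2a) = d ⇒ v = √(2 × 5.586 × 101) = √1128.37 = 33.5912 m/s.
33.5912 m/s × 3.6 = 120.928 km/h.

Maximum speed ≈ 120.9 km/h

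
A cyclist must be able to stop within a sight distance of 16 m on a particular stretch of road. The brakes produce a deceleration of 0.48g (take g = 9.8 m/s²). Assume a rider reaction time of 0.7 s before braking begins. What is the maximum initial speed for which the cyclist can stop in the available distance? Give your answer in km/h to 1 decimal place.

Maximum speed ≈ 33.9 km/h

a = 0.48 × 9.8 = 4.704 m/s².
Stopping distance: v·t_r + v²/(2a) = 16 with t_r = 0.7 s and a = 4.704 m/s².
So v² + 6.586 v − 150.53 = 0.
Positive root: v = −a·t_r + √((a·t_r)² + 2a·d) = −3.293 + √(10.844 + 150.53) = 9.4103 m/s.
9.4103 m/s × 3.6 = 33.877 km/h.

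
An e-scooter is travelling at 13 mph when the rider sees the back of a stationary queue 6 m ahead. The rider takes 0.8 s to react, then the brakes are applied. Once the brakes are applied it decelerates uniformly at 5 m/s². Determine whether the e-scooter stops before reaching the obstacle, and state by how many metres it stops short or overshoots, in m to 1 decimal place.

No — it overshoots by 2.0 m

13 mph × 0.44704 = 5.8115 m/s.
Reaction distance = 5.8115 × 0.8 = 4.649 m.
Braking distance = v²/(2a) = 33.774 / 10.000 = 3.377 m.
Total stopping distance = 4.649 + 3.377 = 8.026 m, vs 6 m available — it cannot stop in time and overshoots by 8.026 − 6 = 2.026 m.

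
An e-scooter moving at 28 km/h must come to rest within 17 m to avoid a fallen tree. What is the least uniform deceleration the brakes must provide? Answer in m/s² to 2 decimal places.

28 km/h ÷ 3.6 = 7.7778 m/s.
v² = 2a·d ⇒ a = v²/(2d) = 7.7778² / (2 × 17.000) = 60.494 / 34.000 = 1.7792 m/s².

Required deceleration ≈ 1.78 m/s²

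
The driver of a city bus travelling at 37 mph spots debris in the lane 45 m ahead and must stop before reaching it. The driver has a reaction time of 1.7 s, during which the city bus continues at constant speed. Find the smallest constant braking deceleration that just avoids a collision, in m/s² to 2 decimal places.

Required deceleration ≈ 8.10 m/s²

37 mph × 0.44704 = 16.5405 m/s.
Distance covered during reaction = 16.5405 × 1.7 = 28.119 m.
Distance available for braking: 45 − 28.119 = 16.881 m.
v² = 2a·d ⇒ a = v²/(2d) = 16.5405² / (2 × 16.881) = 273.588 / 33.762 = 8.1034 m/s².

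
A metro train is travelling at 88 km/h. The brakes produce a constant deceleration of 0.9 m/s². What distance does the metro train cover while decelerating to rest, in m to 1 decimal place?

88 km/h ÷ 3.6 = 24.4444 m/s.
Braking distance = v²/(2a) = 24.4444² / (2 × 0.900) = 597.529 / 1.800 = 331.961 m.

Braking distance ≈ 332.0 m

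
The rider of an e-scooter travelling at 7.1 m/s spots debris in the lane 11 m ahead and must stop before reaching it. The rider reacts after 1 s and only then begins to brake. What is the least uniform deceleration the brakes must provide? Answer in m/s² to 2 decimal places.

Required deceleration ≈ 6.46 m/s²

Distance covered during reaction = 7.1000 × 1 = 7.100 m.
Distance available for braking: 11 − 7.100 = 3.900 m.
v² = 2a·d ⇒ a = v²/(2d) = 7.1000² / (2 × 3.900) = 50.410 / 7.800 = 6.4628 m/s².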